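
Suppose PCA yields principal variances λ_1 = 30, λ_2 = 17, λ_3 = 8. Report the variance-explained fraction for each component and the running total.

Step 1 — total variance = trace(Sigma) = Σ λ_i = 30 + 17 + 8 = 55.

Step 2 — fraction explained by component i = λ_i / Σ λ:
  PC1: 30/55 = 0.5455
  PC2: 17/55 = 0.3091
  PC3: 8/55 = 0.1455

Step 3 — cumulative fraction after k components = (λ_1 + ... + λ_k) / Σ λ:
  k = 1: 30/55 = 0.5455
  k = 2: (30 + 17)/55 = 47/55 = 0.8545
  k = 3: (30 + 17 + 8)/55 = 55/55 = 1

Summary (fraction, with percent):

explained: PC1 0.5455 (54.55%), PC2 0.3091 (30.91%), PC3 0.1455 (14.55%);  cumulative: 0.5455, 0.8545, 1


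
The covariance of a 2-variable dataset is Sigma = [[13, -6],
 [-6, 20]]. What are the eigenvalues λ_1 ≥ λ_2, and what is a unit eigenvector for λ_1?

Step 1 — characteristic polynomial of 2×2 Sigma:
  det(Sigma - λI) = λ² - trace · λ + det = 0.
  trace = 13 + 20 = 33, det = 13·20 - (-6)² = 224.
Step 2 — discriminant:
  Δ = trace² - 4·det = 1089 - 896 = 193.
Step 3 — eigenvalues:
  λ = (trace ± √Δ)/2 = (33 ± 13.8924)/2,
  λ_1 = 23.4462,  λ_2 = 9.5538.

Step 4 — unit eigenvector for λ_1: solve (Sigma - λ_1 I)v = 0. First row:
  (13 - 23.4462)·v_x + (-6)·v_y = 0, i.e. (-10.4462)·v_x + (-6)·v_y = 0,
  so v ∝ (b, λ_1 - a) = (-6, 10.4462); multiply by -1 so the first entry is positive: u = (6, -10.4462).
  ||u|| = √((6)² + (-10.4462)²) = √(145.1236) ≈ 12.0467,
  v_1 = u/||u|| ≈ (0.4981, -0.8671) (||v_1|| = 1).

λ_1 = 23.4462,  λ_2 = 9.5538;  v_1 ≈ (0.4981, -0.8671)


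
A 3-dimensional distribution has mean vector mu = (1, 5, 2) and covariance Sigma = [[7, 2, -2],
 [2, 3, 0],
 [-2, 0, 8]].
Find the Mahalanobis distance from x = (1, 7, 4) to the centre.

Step 1 — centre the observation: (x - mu) = (0, 2, 2).

Step 2 — invert Sigma (cofactor / det for 3×3, or solve directly):
  Sigma^{-1} = [[0.1935, -0.129, 0.0484],
 [-0.129, 0.4194, -0.0323],
 [0.0484, -0.0323, 0.1371]].

Step 3 — form the quadratic (x - mu)^T · Sigma^{-1} · (x - mu):
  Sigma^{-1} · (x - mu) = (-0.1613, 0.7742, 0.2097).
  (x - mu)^T · [Sigma^{-1} · (x - mu)] = (0)·(-0.1613) + (2)·(0.7742) + (2)·(0.2097) = 1.9677.

Step 4 — take square root: d = √(1.9677) ≈ 1.4028.

d(x, mu) = √(1.9677) ≈ 1.4028


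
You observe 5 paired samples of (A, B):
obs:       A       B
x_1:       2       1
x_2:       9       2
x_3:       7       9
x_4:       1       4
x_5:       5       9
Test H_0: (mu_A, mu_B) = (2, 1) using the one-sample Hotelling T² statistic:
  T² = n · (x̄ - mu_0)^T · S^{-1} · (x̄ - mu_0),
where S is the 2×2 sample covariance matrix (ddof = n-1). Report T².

Step 1 — sample mean vector:
  mean(A) = (2 + 9 + 7 + 1 + 5) / 5 = 24/5 = 4.8
  mean(B) = (1 + 2 + 9 + 4 + 9) / 5 = 25/5 = 5
  x̄ = (4.8, 5),  deviation x̄ - mu_0 = (4.8, 5) - (2, 1) = (2.8, 4).

Step 2 — sample covariance matrix, S[i,j] = (1/(n-1)) · Σ_k (x_{k,i} - mean_i) · (x_{k,j} - mean_j), divisor n-1 = 4:
  S[A,A] = ((-2.8)·(-2.8) + (4.2)·(4.2) + (2.2)·(2.2) + (-3.8)·(-3.8) + (0.2)·(0.2)) / 4 = 44.8/4 = 11.2
  S[A,B] = ((-2.8)·(-4) + (4.2)·(-3) + (2.2)·(4) + (-3.8)·(-1) + (0.2)·(4)) / 4 = 12/4 = 3
  S[B,B] = ((-4)·(-4) + (-3)·(-3) + (4)·(4) + (-1)·(-1) + (4)·(4)) / 4 = 58/4 = 14.5
  S = [[11.2, 3],
 [3, 14.5]].

Step 3 — invert S. det(S) = 11.2·14.5 - (3)² = 153.4.
  S^{-1} = (1/det) · [[d, -b], [-b, a]] = [[0.0945, -0.0196],
 [-0.0196, 0.073]].

Step 4 — quadratic form (x̄ - mu_0)^T · S^{-1} · (x̄ - mu_0):
  S^{-1} · (x̄ - mu_0) = (0.1864, 0.2373),
  (x̄ - mu_0)^T · [...] = (2.8)·(0.1864) + (4)·(0.2373) = 1.4712.

Step 5 — scale by n: T² = 5 · 1.4712 = 7.3559.

T² ≈ 7.3559


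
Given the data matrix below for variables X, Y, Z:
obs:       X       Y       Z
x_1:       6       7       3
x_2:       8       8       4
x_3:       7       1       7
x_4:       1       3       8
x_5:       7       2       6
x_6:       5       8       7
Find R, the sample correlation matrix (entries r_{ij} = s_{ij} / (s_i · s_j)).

Step 1 — column means:
  mean(X) = (6 + 8 + 7 + 1 + 7 + 5) / 6 = 34/6 = 5.6667
  mean(Y) = (7 + 8 + 1 + 3 + 2 + 8) / 6 = 29/6 = 4.8333
  mean(Z) = (3 + 4 + 7 + 8 + 6 + 7) / 6 = 35/6 = 5.8333

Step 2 — sample variances and covariances s[i,j] = (1/(n-1)) · Σ_k (x_{k,i} - mean_i) · (x_{k,j} - mean_j), with n-1 = 5:
  s[X,X] = ((0.3333)·(0.3333) + (2.3333)·(2.3333) + (1.3333)·(1.3333) + (-4.6667)·(-4.6667) + (1.3333)·(1.3333) + (-0.6667)·(-0.6667)) / 5 = 31.3333/5 = 6.2667
  s[X,Y] = ((0.3333)·(2.1667) + (2.3333)·(3.1667) + (1.3333)·(-3.8333) + (-4.6667)·(-1.8333) + (1.3333)·(-2.8333) + (-0.6667)·(3.1667)) / 5 = 5.6667/5 = 1.1333
  s[X,Z] = ((0.3333)·(-2.8333) + (2.3333)·(-1.8333) + (1.3333)·(1.1667) + (-4.6667)·(2.1667) + (1.3333)·(0.1667) + (-0.6667)·(1.1667)) / 5 = -14.3333/5 = -2.8667
  s[Y,Y] = ((2.1667)·(2.1667) + (3.1667)·(3.1667) + (-3.8333)·(-3.8333) + (-1.8333)·(-1.8333) + (-2.8333)·(-2.8333) + (3.1667)·(3.1667)) / 5 = 50.8333/5 = 10.1667
  s[Y,Z] = ((2.1667)·(-2.8333) + (3.1667)·(-1.8333) + (-3.8333)·(1.1667) + (-1.8333)·(2.1667) + (-2.8333)·(0.1667) + (3.1667)·(1.1667)) / 5 = -17.1667/5 = -3.4333
  s[Z,Z] = ((-2.8333)·(-2.8333) + (-1.8333)·(-1.8333) + (1.1667)·(1.1667) + (2.1667)·(2.1667) + (0.1667)·(0.1667) + (1.1667)·(1.1667)) / 5 = 18.8333/5 = 3.7667
  Sample standard deviations s_i = √(s[i,i]):
  s(X) = √(6.2667) = 2.5033
  s(Y) = √(10.1667) = 3.1885
  s(Z) = √(3.7667) = 1.9408

Step 3 — r_{ij} = s_{ij} / (s_i · s_j):
  r[X,X] = 1 (diagonal).
  r[X,Y] = 1.1333 / (2.5033 · 3.1885) = 1.1333 / 7.9819 = 0.142
  r[X,Z] = -2.8667 / (2.5033 · 1.9408) = -2.8667 / 4.8584 = -0.59
  r[Y,Y] = 1 (diagonal).
  r[Y,Z] = -3.4333 / (3.1885 · 1.9408) = -3.4333 / 6.1883 = -0.5548
  r[Z,Z] = 1 (diagonal).

R is symmetric with unit diagonal. Assembling:

R = [[1, 0.142, -0.59],
 [0.142, 1, -0.5548],
 [-0.59, -0.5548, 1]]


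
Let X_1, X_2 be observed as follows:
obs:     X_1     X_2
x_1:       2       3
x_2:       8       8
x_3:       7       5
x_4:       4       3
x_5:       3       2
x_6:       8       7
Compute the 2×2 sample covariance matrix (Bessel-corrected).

Step 1 — column means:
  mean(X_1) = (2 + 8 + 7 + 4 + 3 + 8) / 6 = 32/6 = 5.3333
  mean(X_2) = (3 + 8 + 5 + 3 + 2 + 7) / 6 = 28/6 = 4.6667

Step 2 — sample covariance S[i,j] = (1/(n-1)) · Σ_k (x_{k,i} - mean_i) · (x_{k,j} - mean_j), with n-1 = 5.
  S[X_1,X_1] = ((-3.3333)·(-3.3333) + (2.6667)·(2.6667) + (1.6667)·(1.6667) + (-1.3333)·(-1.3333) + (-2.3333)·(-2.3333) + (2.6667)·(2.6667)) / 5 = 35.3333/5 = 7.0667
  S[X_1,X_2] = ((-3.3333)·(-1.6667) + (2.6667)·(3.3333) + (1.6667)·(0.3333) + (-1.3333)·(-1.6667) + (-2.3333)·(-2.6667) + (2.6667)·(2.3333)) / 5 = 29.6667/5 = 5.9333
  S[X_2,X_2] = ((-1.6667)·(-1.6667) + (3.3333)·(3.3333) + (0.3333)·(0.3333) + (-1.6667)·(-1.6667) + (-2.6667)·(-2.6667) + (2.3333)·(2.3333)) / 5 = 29.3333/5 = 5.8667

S is symmetric (S[j,i] = S[i,j]). Assembling:

S = [[7.0667, 5.9333],
 [5.9333, 5.8667]]


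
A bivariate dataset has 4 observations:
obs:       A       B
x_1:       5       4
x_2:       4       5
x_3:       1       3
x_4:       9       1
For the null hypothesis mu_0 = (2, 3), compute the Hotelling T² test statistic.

Step 1 — sample mean vector:
  mean(A) = (5 + 4 + 1 + 9) / 4 = 19/4 = 4.75
  mean(B) = (4 + 5 + 3 + 1) / 4 = 13/4 = 3.25
  x̄ = (4.75, 3.25),  deviation x̄ - mu_0 = (4.75, 3.25) - (2, 3) = (2.75, 0.25).

Step 2 — sample covariance matrix, S[i,j] = (1/(n-1)) · Σ_k (x_{k,i} - mean_i) · (x_{k,j} - mean_j), divisor n-1 = 3:
  S[A,A] = ((0.25)·(0.25) + (-0.75)·(-0.75) + (-3.75)·(-3.75) + (4.25)·(4.25)) / 3 = 32.75/3 = 10.9167
  S[A,B] = ((0.25)·(0.75) + (-0.75)·(1.75) + (-3.75)·(-0.25) + (4.25)·(-2.25)) / 3 = -9.75/3 = -3.25
  S[B,B] = ((0.75)·(0.75) + (1.75)·(1.75) + (-0.25)·(-0.25) + (-2.25)·(-2.25)) / 3 = 8.75/3 = 2.9167
  S = [[10.9167, -3.25],
 [-3.25, 2.9167]].

Step 3 — invert S. det(S) = 10.9167·2.9167 - (-3.25)² = 21.2778.
  S^{-1} = (1/det) · [[d, -b], [-b, a]] = [[0.1371, 0.1527],
 [0.1527, 0.5131]].

Step 4 — quadratic form (x̄ - mu_0)^T · S^{-1} · (x̄ - mu_0):
  S^{-1} · (x̄ - mu_0) = (0.4151, 0.5483),
  (x̄ - mu_0)^T · [...] = (2.75)·(0.4151) + (0.25)·(0.5483) = 1.2787.

Step 5 — scale by n: T² = 4 · 1.2787 = 5.1149.

T² ≈ 5.1149


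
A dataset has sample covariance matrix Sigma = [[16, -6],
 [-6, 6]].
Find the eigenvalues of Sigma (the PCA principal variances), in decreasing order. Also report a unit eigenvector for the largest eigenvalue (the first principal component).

Step 1 — characteristic polynomial of 2×2 Sigma:
  det(Sigma - λI) = λ² - trace · λ + det = 0.
  trace = 16 + 6 = 22, det = 16·6 - (-6)² = 60.
Step 2 — discriminant:
  Δ = trace² - 4·det = 484 - 240 = 244.
Step 3 — eigenvalues:
  λ = (trace ± √Δ)/2 = (22 ± 15.6205)/2,
  λ_1 = 18.8102,  λ_2 = 3.1898.

Step 4 — unit eigenvector for λ_1: solve (Sigma - λ_1 I)v = 0. First row:
  (16 - 18.8102)·v_x + (-6)·v_y = 0, i.e. (-2.8102)·v_x + (-6)·v_y = 0,
  so v ∝ (b, λ_1 - a) = (-6, 2.8102); multiply by -1 so the first entry is positive: u = (6, -2.8102).
  ||u|| = √((6)² + (-2.8102)²) = √(43.8975) ≈ 6.6255,
  v_1 = u/||u|| ≈ (0.9056, -0.4242) (||v_1|| = 1).

λ_1 = 18.8102,  λ_2 = 3.1898;  v_1 ≈ (0.9056, -0.4242)


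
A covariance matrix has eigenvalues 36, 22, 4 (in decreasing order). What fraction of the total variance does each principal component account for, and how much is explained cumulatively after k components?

Step 1 — total variance = trace(Sigma) = Σ λ_i = 36 + 22 + 4 = 62.

Step 2 — fraction explained by component i = λ_i / Σ λ:
  PC1: 36/62 = 0.5806
  PC2: 22/62 = 0.3548
  PC3: 4/62 = 0.0645

Step 3 — cumulative fraction after k components = (λ_1 + ... + λ_k) / Σ λ:
  k = 1: 36/62 = 0.5806
  k = 2: (36 + 22)/62 = 58/62 = 0.9355
  k = 3: (36 + 22 + 4)/62 = 62/62 = 1

Summary (fraction, with percent):

explained: PC1 0.5806 (58.06%), PC2 0.3548 (35.48%), PC3 0.0645 (6.45%);  cumulative: 0.5806, 0.9355, 1


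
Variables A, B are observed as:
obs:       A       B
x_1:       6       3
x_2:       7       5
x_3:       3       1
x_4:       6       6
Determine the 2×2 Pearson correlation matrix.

Step 1 — column means:
  mean(A) = (6 + 7 + 3 + 6) / 4 = 22/4 = 5.5
  mean(B) = (3 + 5 + 1 + 6) / 4 = 15/4 = 3.75

Step 2 — sample variances and covariances s[i,j] = (1/(n-1)) · Σ_k (x_{k,i} - mean_i) · (x_{k,j} - mean_j), with n-1 = 3:
  s[A,A] = ((0.5)·(0.5) + (1.5)·(1.5) + (-2.5)·(-2.5) + (0.5)·(0.5)) / 3 = 9/3 = 3
  s[A,B] = ((0.5)·(-0.75) + (1.5)·(1.25) + (-2.5)·(-2.75) + (0.5)·(2.25)) / 3 = 9.5/3 = 3.1667
  s[B,B] = ((-0.75)·(-0.75) + (1.25)·(1.25) + (-2.75)·(-2.75) + (2.25)·(2.25)) / 3 = 14.75/3 = 4.9167
  Sample standard deviations s_i = √(s[i,i]):
  s(A) = √(3) = 1.7321
  s(B) = √(4.9167) = 2.2174

Step 3 — r_{ij} = s_{ij} / (s_i · s_j):
  r[A,A] = 1 (diagonal).
  r[A,B] = 3.1667 / (1.7321 · 2.2174) = 3.1667 / 3.8406 = 0.8245
  r[B,B] = 1 (diagonal).

R is symmetric with unit diagonal. Assembling:

R = [[1, 0.8245],
 [0.8245, 1]]


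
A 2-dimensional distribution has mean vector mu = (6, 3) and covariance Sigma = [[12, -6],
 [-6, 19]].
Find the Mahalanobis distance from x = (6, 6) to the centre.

Step 1 — centre the observation: (x - mu) = (0, 3).

Step 2 — invert Sigma. det(Sigma) = 12·19 - (-6)² = 192.
  Sigma^{-1} = (1/det) · [[d, -b], [-b, a]] = [[0.099, 0.0312],
 [0.0312, 0.0625]].

Step 3 — form the quadratic (x - mu)^T · Sigma^{-1} · (x - mu):
  Sigma^{-1} · (x - mu) = (0.0938, 0.1875).
  (x - mu)^T · [Sigma^{-1} · (x - mu)] = (0)·(0.0938) + (3)·(0.1875) = 0.5625.

Step 4 — take square root: d = √(0.5625) ≈ 0.75.

d(x, mu) = √(0.5625) ≈ 0.75


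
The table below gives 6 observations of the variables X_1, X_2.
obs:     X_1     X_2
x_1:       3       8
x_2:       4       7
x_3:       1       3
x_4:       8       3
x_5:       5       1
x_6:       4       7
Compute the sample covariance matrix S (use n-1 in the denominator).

Step 1 — column means:
  mean(X_1) = (3 + 4 + 1 + 8 + 5 + 4) / 6 = 25/6 = 4.1667
  mean(X_2) = (8 + 7 + 3 + 3 + 1 + 7) / 6 = 29/6 = 4.8333

Step 2 — sample covariance S[i,j] = (1/(n-1)) · Σ_k (x_{k,i} - mean_i) · (x_{k,j} - mean_j), with n-1 = 5.
  S[X_1,X_1] = ((-1.1667)·(-1.1667) + (-0.1667)·(-0.1667) + (-3.1667)·(-3.1667) + (3.8333)·(3.8333) + (0.8333)·(0.8333) + (-0.1667)·(-0.1667)) / 5 = 26.8333/5 = 5.3667
  S[X_1,X_2] = ((-1.1667)·(3.1667) + (-0.1667)·(2.1667) + (-3.1667)·(-1.8333) + (3.8333)·(-1.8333) + (0.8333)·(-3.8333) + (-0.1667)·(2.1667)) / 5 = -8.8333/5 = -1.7667
  S[X_2,X_2] = ((3.1667)·(3.1667) + (2.1667)·(2.1667) + (-1.8333)·(-1.8333) + (-1.8333)·(-1.8333) + (-3.8333)·(-3.8333) + (2.1667)·(2.1667)) / 5 = 40.8333/5 = 8.1667

S is symmetric (S[j,i] = S[i,j]). Assembling:

S = [[5.3667, -1.7667],
 [-1.7667, 8.1667]]


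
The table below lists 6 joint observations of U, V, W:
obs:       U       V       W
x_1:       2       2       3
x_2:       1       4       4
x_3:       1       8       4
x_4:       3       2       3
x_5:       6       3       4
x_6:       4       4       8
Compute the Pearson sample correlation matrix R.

Step 1 — column means:
  mean(U) = (2 + 1 + 1 + 3 + 6 + 4) / 6 = 17/6 = 2.8333
  mean(V) = (2 + 4 + 8 + 2 + 3 + 4) / 6 = 23/6 = 3.8333
  mean(W) = (3 + 4 + 4 + 3 + 4 + 8) / 6 = 26/6 = 4.3333

Step 2 — sample variances and covariances s[i,j] = (1/(n-1)) · Σ_k (x_{k,i} - mean_i) · (x_{k,j} - mean_j), with n-1 = 5:
  s[U,U] = ((-0.8333)·(-0.8333) + (-1.8333)·(-1.8333) + (-1.8333)·(-1.8333) + (0.1667)·(0.1667) + (3.1667)·(3.1667) + (1.1667)·(1.1667)) / 5 = 18.8333/5 = 3.7667
  s[U,V] = ((-0.8333)·(-1.8333) + (-1.8333)·(0.1667) + (-1.8333)·(4.1667) + (0.1667)·(-1.8333) + (3.1667)·(-0.8333) + (1.1667)·(0.1667)) / 5 = -9.1667/5 = -1.8333
  s[U,W] = ((-0.8333)·(-1.3333) + (-1.8333)·(-0.3333) + (-1.8333)·(-0.3333) + (0.1667)·(-1.3333) + (3.1667)·(-0.3333) + (1.1667)·(3.6667)) / 5 = 5.3333/5 = 1.0667
  s[V,V] = ((-1.8333)·(-1.8333) + (0.1667)·(0.1667) + (4.1667)·(4.1667) + (-1.8333)·(-1.8333) + (-0.8333)·(-0.8333) + (0.1667)·(0.1667)) / 5 = 24.8333/5 = 4.9667
  s[V,W] = ((-1.8333)·(-1.3333) + (0.1667)·(-0.3333) + (4.1667)·(-0.3333) + (-1.8333)·(-1.3333) + (-0.8333)·(-0.3333) + (0.1667)·(3.6667)) / 5 = 4.3333/5 = 0.8667
  s[W,W] = ((-1.3333)·(-1.3333) + (-0.3333)·(-0.3333) + (-0.3333)·(-0.3333) + (-1.3333)·(-1.3333) + (-0.3333)·(-0.3333) + (3.6667)·(3.6667)) / 5 = 17.3333/5 = 3.4667
  Sample standard deviations s_i = √(s[i,i]):
  s(U) = √(3.7667) = 1.9408
  s(V) = √(4.9667) = 2.2286
  s(W) = √(3.4667) = 1.8619

Step 3 — r_{ij} = s_{ij} / (s_i · s_j):
  r[U,U] = 1 (diagonal).
  r[U,V] = -1.8333 / (1.9408 · 2.2286) = -1.8333 / 4.3252 = -0.4239
  r[U,W] = 1.0667 / (1.9408 · 1.8619) = 1.0667 / 3.6136 = 0.2952
  r[V,V] = 1 (diagonal).
  r[V,W] = 0.8667 / (2.2286 · 1.8619) = 0.8667 / 4.1494 = 0.2089
  r[W,W] = 1 (diagonal).

R is symmetric with unit diagonal. Assembling:

R = [[1, -0.4239, 0.2952],
 [-0.4239, 1, 0.2089],
 [0.2952, 0.2089, 1]]


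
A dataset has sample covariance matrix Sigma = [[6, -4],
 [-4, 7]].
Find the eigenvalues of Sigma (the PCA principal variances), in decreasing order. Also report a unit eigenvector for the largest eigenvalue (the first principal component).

Step 1 — characteristic polynomial of 2×2 Sigma:
  det(Sigma - λI) = λ² - trace · λ + det = 0.
  trace = 6 + 7 = 13, det = 6·7 - (-4)² = 26.
Step 2 — discriminant:
  Δ = trace² - 4·det = 169 - 104 = 65.
Step 3 — eigenvalues:
  λ = (trace ± √Δ)/2 = (13 ± 8.0623)/2,
  λ_1 = 10.5311,  λ_2 = 2.4689.

Step 4 — unit eigenvector for λ_1: solve (Sigma - λ_1 I)v = 0. First row:
  (6 - 10.5311)·v_x + (-4)·v_y = 0, i.e. (-4.5311)·v_x + (-4)·v_y = 0,
  so v ∝ (b, λ_1 - a) = (-4, 4.5311); multiply by -1 so the first entry is positive: u = (4, -4.5311).
  ||u|| = √((4)² + (-4.5311)²) = √(36.5311) ≈ 6.0441,
  v_1 = u/||u|| ≈ (0.6618, -0.7497) (||v_1|| = 1).

λ_1 = 10.5311,  λ_2 = 2.4689;  v_1 ≈ (0.6618, -0.7497)


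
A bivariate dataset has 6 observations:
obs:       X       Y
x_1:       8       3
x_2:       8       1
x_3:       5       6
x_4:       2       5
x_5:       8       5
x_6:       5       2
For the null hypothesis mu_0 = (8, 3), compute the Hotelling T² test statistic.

Step 1 — sample mean vector:
  mean(X) = (8 + 8 + 5 + 2 + 8 + 5) / 6 = 36/6 = 6
  mean(Y) = (3 + 1 + 6 + 5 + 5 + 2) / 6 = 22/6 = 3.6667
  x̄ = (6, 3.6667),  deviation x̄ - mu_0 = (6, 3.6667) - (8, 3) = (-2, 0.6667).

Step 2 — sample covariance matrix, S[i,j] = (1/(n-1)) · Σ_k (x_{k,i} - mean_i) · (x_{k,j} - mean_j), divisor n-1 = 5:
  S[X,X] = ((2)·(2) + (2)·(2) + (-1)·(-1) + (-4)·(-4) + (2)·(2) + (-1)·(-1)) / 5 = 30/5 = 6
  S[X,Y] = ((2)·(-0.6667) + (2)·(-2.6667) + (-1)·(2.3333) + (-4)·(1.3333) + (2)·(1.3333) + (-1)·(-1.6667)) / 5 = -10/5 = -2
  S[Y,Y] = ((-0.6667)·(-0.6667) + (-2.6667)·(-2.6667) + (2.3333)·(2.3333) + (1.3333)·(1.3333) + (1.3333)·(1.3333) + (-1.6667)·(-1.6667)) / 5 = 19.3333/5 = 3.8667
  S = [[6, -2],
 [-2, 3.8667]].

Step 3 — invert S. det(S) = 6·3.8667 - (-2)² = 19.2.
  S^{-1} = (1/det) · [[d, -b], [-b, a]] = [[0.2014, 0.1042],
 [0.1042, 0.3125]].

Step 4 — quadratic form (x̄ - mu_0)^T · S^{-1} · (x̄ - mu_0):
  S^{-1} · (x̄ - mu_0) = (-0.3333, 0),
  (x̄ - mu_0)^T · [...] = (-2)·(-0.3333) + (0.6667)·(0) = 0.6667.

Step 5 — scale by n: T² = 6 · 0.6667 = 4.

T² ≈ 4


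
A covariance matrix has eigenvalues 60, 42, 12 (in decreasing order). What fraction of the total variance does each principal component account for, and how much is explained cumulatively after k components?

Step 1 — total variance = trace(Sigma) = Σ λ_i = 60 + 42 + 12 = 114.

Step 2 — fraction explained by component i = λ_i / Σ λ:
  PC1: 60/114 = 0.5263
  PC2: 42/114 = 0.3684
  PC3: 12/114 = 0.1053

Step 3 — cumulative fraction after k components = (λ_1 + ... + λ_k) / Σ λ:
  k = 1: 60/114 = 0.5263
  k = 2: (60 + 42)/114 = 102/114 = 0.8947
  k = 3: (60 + 42 + 12)/114 = 114/114 = 1

Summary (fraction, with percent):

explained: PC1 0.5263 (52.63%), PC2 0.3684 (36.84%), PC3 0.1053 (10.53%);  cumulative: 0.5263, 0.8947, 1


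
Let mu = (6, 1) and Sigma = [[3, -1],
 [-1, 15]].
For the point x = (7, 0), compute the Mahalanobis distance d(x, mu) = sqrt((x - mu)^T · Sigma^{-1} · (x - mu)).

Step 1 — centre the observation: (x - mu) = (1, -1).

Step 2 — invert Sigma. det(Sigma) = 3·15 - (-1)² = 44.
  Sigma^{-1} = (1/det) · [[d, -b], [-b, a]] = [[0.3409, 0.0227],
 [0.0227, 0.0682]].

Step 3 — form the quadratic (x - mu)^T · Sigma^{-1} · (x - mu):
  Sigma^{-1} · (x - mu) = (0.3182, -0.0455).
  (x - mu)^T · [Sigma^{-1} · (x - mu)] = (1)·(0.3182) + (-1)·(-0.0455) = 0.3636.

Step 4 — take square root: d = √(0.3636) ≈ 0.603.

d(x, mu) = √(0.3636) ≈ 0.603


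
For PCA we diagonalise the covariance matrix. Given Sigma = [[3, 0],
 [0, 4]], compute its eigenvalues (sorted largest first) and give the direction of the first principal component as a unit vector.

Step 1 — characteristic polynomial of 2×2 Sigma:
  det(Sigma - λI) = λ² - trace · λ + det = 0.
  trace = 3 + 4 = 7, det = 3·4 - (0)² = 12.
Step 2 — discriminant:
  Δ = trace² - 4·det = 49 - 48 = 1.
Step 3 — eigenvalues:
  λ = (trace ± √Δ)/2 = (7 ± 1)/2,
  λ_1 = 4,  λ_2 = 3.

Step 4 — unit eigenvector for λ_1: Sigma is diagonal, so its eigenvectors are the coordinate axes. λ_1 = 4 is the diagonal entry on the second coordinate axis, hence
  v_1 = (0, 1) (||v_1|| = 1).

λ_1 = 4,  λ_2 = 3;  v_1 ≈ (0, 1)


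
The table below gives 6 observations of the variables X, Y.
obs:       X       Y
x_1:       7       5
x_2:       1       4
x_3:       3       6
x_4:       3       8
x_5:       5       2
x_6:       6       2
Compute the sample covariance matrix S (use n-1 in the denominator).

Step 1 — column means:
  mean(X) = (7 + 1 + 3 + 3 + 5 + 6) / 6 = 25/6 = 4.1667
  mean(Y) = (5 + 4 + 6 + 8 + 2 + 2) / 6 = 27/6 = 4.5

Step 2 — sample covariance S[i,j] = (1/(n-1)) · Σ_k (x_{k,i} - mean_i) · (x_{k,j} - mean_j), with n-1 = 5.
  S[X,X] = ((2.8333)·(2.8333) + (-3.1667)·(-3.1667) + (-1.1667)·(-1.1667) + (-1.1667)·(-1.1667) + (0.8333)·(0.8333) + (1.8333)·(1.8333)) / 5 = 24.8333/5 = 4.9667
  S[X,Y] = ((2.8333)·(0.5) + (-3.1667)·(-0.5) + (-1.1667)·(1.5) + (-1.1667)·(3.5) + (0.8333)·(-2.5) + (1.8333)·(-2.5)) / 5 = -9.5/5 = -1.9
  S[Y,Y] = ((0.5)·(0.5) + (-0.5)·(-0.5) + (1.5)·(1.5) + (3.5)·(3.5) + (-2.5)·(-2.5) + (-2.5)·(-2.5)) / 5 = 27.5/5 = 5.5

S is symmetric (S[j,i] = S[i,j]). Assembling:

S = [[4.9667, -1.9],
 [-1.9, 5.5]]


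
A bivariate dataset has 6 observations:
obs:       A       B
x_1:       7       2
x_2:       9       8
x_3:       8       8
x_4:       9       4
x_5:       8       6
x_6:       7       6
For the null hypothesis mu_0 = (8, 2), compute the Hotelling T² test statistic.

Step 1 — sample mean vector:
  mean(A) = (7 + 9 + 8 + 9 + 8 + 7) / 6 = 48/6 = 8
  mean(B) = (2 + 8 + 8 + 4 + 6 + 6) / 6 = 34/6 = 5.6667
  x̄ = (8, 5.6667),  deviation x̄ - mu_0 = (8, 5.6667) - (8, 2) = (0, 3.6667).

Step 2 — sample covariance matrix, S[i,j] = (1/(n-1)) · Σ_k (x_{k,i} - mean_i) · (x_{k,j} - mean_j), divisor n-1 = 5:
  S[A,A] = ((-1)·(-1) + (1)·(1) + (0)·(0) + (1)·(1) + (0)·(0) + (-1)·(-1)) / 5 = 4/5 = 0.8
  S[A,B] = ((-1)·(-3.6667) + (1)·(2.3333) + (0)·(2.3333) + (1)·(-1.6667) + (0)·(0.3333) + (-1)·(0.3333)) / 5 = 4/5 = 0.8
  S[B,B] = ((-3.6667)·(-3.6667) + (2.3333)·(2.3333) + (2.3333)·(2.3333) + (-1.6667)·(-1.6667) + (0.3333)·(0.3333) + (0.3333)·(0.3333)) / 5 = 27.3333/5 = 5.4667
  S = [[0.8, 0.8],
 [0.8, 5.4667]].

Step 3 — invert S. det(S) = 0.8·5.4667 - (0.8)² = 3.7333.
  S^{-1} = (1/det) · [[d, -b], [-b, a]] = [[1.4643, -0.2143],
 [-0.2143, 0.2143]].

Step 4 — quadratic form (x̄ - mu_0)^T · S^{-1} · (x̄ - mu_0):
  S^{-1} · (x̄ - mu_0) = (-0.7857, 0.7857),
  (x̄ - mu_0)^T · [...] = (0)·(-0.7857) + (3.6667)·(0.7857) = 2.881.

Step 5 — scale by n: T² = 6 · 2.881 = 17.2857.

T² ≈ 17.2857


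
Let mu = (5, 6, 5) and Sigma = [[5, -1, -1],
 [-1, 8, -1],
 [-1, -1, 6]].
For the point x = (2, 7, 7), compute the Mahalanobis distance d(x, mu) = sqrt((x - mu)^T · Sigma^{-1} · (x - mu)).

Step 1 — centre the observation: (x - mu) = (-3, 1, 2).

Step 2 — invert Sigma (cofactor / det for 3×3, or solve directly):
  Sigma^{-1} = [[0.2146, 0.032, 0.0411],
 [0.032, 0.1324, 0.0274],
 [0.0411, 0.0274, 0.1781]].

Step 3 — form the quadratic (x - mu)^T · Sigma^{-1} · (x - mu):
  Sigma^{-1} · (x - mu) = (-0.5297, 0.0913, 0.2603).
  (x - mu)^T · [Sigma^{-1} · (x - mu)] = (-3)·(-0.5297) + (1)·(0.0913) + (2)·(0.2603) = 2.2009.

Step 4 — take square root: d = √(2.2009) ≈ 1.4835.

d(x, mu) = √(2.2009) ≈ 1.4835


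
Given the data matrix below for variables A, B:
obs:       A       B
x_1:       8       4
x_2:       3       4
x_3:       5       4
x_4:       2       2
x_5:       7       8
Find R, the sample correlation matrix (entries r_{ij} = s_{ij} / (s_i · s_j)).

Step 1 — column means:
  mean(A) = (8 + 3 + 5 + 2 + 7) / 5 = 25/5 = 5
  mean(B) = (4 + 4 + 4 + 2 + 8) / 5 = 22/5 = 4.4

Step 2 — sample variances and covariances s[i,j] = (1/(n-1)) · Σ_k (x_{k,i} - mean_i) · (x_{k,j} - mean_j), with n-1 = 4:
  s[A,A] = ((3)·(3) + (-2)·(-2) + (0)·(0) + (-3)·(-3) + (2)·(2)) / 4 = 26/4 = 6.5
  s[A,B] = ((3)·(-0.4) + (-2)·(-0.4) + (0)·(-0.4) + (-3)·(-2.4) + (2)·(3.6)) / 4 = 14/4 = 3.5
  s[B,B] = ((-0.4)·(-0.4) + (-0.4)·(-0.4) + (-0.4)·(-0.4) + (-2.4)·(-2.4) + (3.6)·(3.6)) / 4 = 19.2/4 = 4.8
  Sample standard deviations s_i = √(s[i,i]):
  s(A) = √(6.5) = 2.5495
  s(B) = √(4.8) = 2.1909

Step 3 — r_{ij} = s_{ij} / (s_i · s_j):
  r[A,A] = 1 (diagonal).
  r[A,B] = 3.5 / (2.5495 · 2.1909) = 3.5 / 5.5857 = 0.6266
  r[B,B] = 1 (diagonal).

R is symmetric with unit diagonal. Assembling:

R = [[1, 0.6266],
 [0.6266, 1]]


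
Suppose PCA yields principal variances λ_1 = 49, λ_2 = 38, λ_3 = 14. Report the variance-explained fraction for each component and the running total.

Step 1 — total variance = trace(Sigma) = Σ λ_i = 49 + 38 + 14 = 101.

Step 2 — fraction explained by component i = λ_i / Σ λ:
  PC1: 49/101 = 0.4851
  PC2: 38/101 = 0.3762
  PC3: 14/101 = 0.1386

Step 3 — cumulative fraction after k components = (λ_1 + ... + λ_k) / Σ λ:
  k = 1: 49/101 = 0.4851
  k = 2: (49 + 38)/101 = 87/101 = 0.8614
  k = 3: (49 + 38 + 14)/101 = 101/101 = 1

Summary (fraction, with percent):

explained: PC1 0.4851 (48.51%), PC2 0.3762 (37.62%), PC3 0.1386 (13.86%);  cumulative: 0.4851, 0.8614, 1


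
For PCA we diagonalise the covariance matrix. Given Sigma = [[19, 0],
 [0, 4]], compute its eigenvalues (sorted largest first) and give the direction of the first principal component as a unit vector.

Step 1 — characteristic polynomial of 2×2 Sigma:
  det(Sigma - λI) = λ² - trace · λ + det = 0.
  trace = 19 + 4 = 23, det = 19·4 - (0)² = 76.
Step 2 — discriminant:
  Δ = trace² - 4·det = 529 - 304 = 225.
Step 3 — eigenvalues:
  λ = (trace ± √Δ)/2 = (23 ± 15)/2,
  λ_1 = 19,  λ_2 = 4.

Step 4 — unit eigenvector for λ_1: Sigma is diagonal, so its eigenvectors are the coordinate axes. λ_1 = 19 is the diagonal entry on the first coordinate axis, hence
  v_1 = (1, 0) (||v_1|| = 1).

λ_1 = 19,  λ_2 = 4;  v_1 ≈ (1, 0)


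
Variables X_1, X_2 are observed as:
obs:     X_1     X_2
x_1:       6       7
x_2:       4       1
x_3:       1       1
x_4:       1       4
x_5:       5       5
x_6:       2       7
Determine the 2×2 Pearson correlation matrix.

Step 1 — column means:
  mean(X_1) = (6 + 4 + 1 + 1 + 5 + 2) / 6 = 19/6 = 3.1667
  mean(X_2) = (7 + 1 + 1 + 4 + 5 + 7) / 6 = 25/6 = 4.1667

Step 2 — sample variances and covariances s[i,j] = (1/(n-1)) · Σ_k (x_{k,i} - mean_i) · (x_{k,j} - mean_j), with n-1 = 5:
  s[X_1,X_1] = ((2.8333)·(2.8333) + (0.8333)·(0.8333) + (-2.1667)·(-2.1667) + (-2.1667)·(-2.1667) + (1.8333)·(1.8333) + (-1.1667)·(-1.1667)) / 5 = 22.8333/5 = 4.5667
  s[X_1,X_2] = ((2.8333)·(2.8333) + (0.8333)·(-3.1667) + (-2.1667)·(-3.1667) + (-2.1667)·(-0.1667) + (1.8333)·(0.8333) + (-1.1667)·(2.8333)) / 5 = 10.8333/5 = 2.1667
  s[X_2,X_2] = ((2.8333)·(2.8333) + (-3.1667)·(-3.1667) + (-3.1667)·(-3.1667) + (-0.1667)·(-0.1667) + (0.8333)·(0.8333) + (2.8333)·(2.8333)) / 5 = 36.8333/5 = 7.3667
  Sample standard deviations s_i = √(s[i,i]):
  s(X_1) = √(4.5667) = 2.137
  s(X_2) = √(7.3667) = 2.7142

Step 3 — r_{ij} = s_{ij} / (s_i · s_j):
  r[X_1,X_1] = 1 (diagonal).
  r[X_1,X_2] = 2.1667 / (2.137 · 2.7142) = 2.1667 / 5.8001 = 0.3736
  r[X_2,X_2] = 1 (diagonal).

R is symmetric with unit diagonal. Assembling:

R = [[1, 0.3736],
 [0.3736, 1]]


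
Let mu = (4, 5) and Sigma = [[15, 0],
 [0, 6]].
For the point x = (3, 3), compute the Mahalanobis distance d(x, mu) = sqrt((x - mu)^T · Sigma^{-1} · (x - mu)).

Step 1 — centre the observation: (x - mu) = (-1, -2).

Step 2 — invert Sigma. det(Sigma) = 15·6 - (0)² = 90.
  Sigma^{-1} = (1/det) · [[d, -b], [-b, a]] = [[0.0667, 0],
 [0, 0.1667]].

Step 3 — form the quadratic (x - mu)^T · Sigma^{-1} · (x - mu):
  Sigma^{-1} · (x - mu) = (-0.0667, -0.3333).
  (x - mu)^T · [Sigma^{-1} · (x - mu)] = (-1)·(-0.0667) + (-2)·(-0.3333) = 0.7333.

Step 4 — take square root: d = √(0.7333) ≈ 0.8563.

d(x, mu) = √(0.7333) ≈ 0.8563


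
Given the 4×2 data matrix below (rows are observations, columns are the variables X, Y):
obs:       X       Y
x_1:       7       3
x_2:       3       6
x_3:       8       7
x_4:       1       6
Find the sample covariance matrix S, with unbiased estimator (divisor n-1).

Step 1 — column means:
  mean(X) = (7 + 3 + 8 + 1) / 4 = 19/4 = 4.75
  mean(Y) = (3 + 6 + 7 + 6) / 4 = 22/4 = 5.5

Step 2 — sample covariance S[i,j] = (1/(n-1)) · Σ_k (x_{k,i} - mean_i) · (x_{k,j} - mean_j), with n-1 = 3.
  S[X,X] = ((2.25)·(2.25) + (-1.75)·(-1.75) + (3.25)·(3.25) + (-3.75)·(-3.75)) / 3 = 32.75/3 = 10.9167
  S[X,Y] = ((2.25)·(-2.5) + (-1.75)·(0.5) + (3.25)·(1.5) + (-3.75)·(0.5)) / 3 = -3.5/3 = -1.1667
  S[Y,Y] = ((-2.5)·(-2.5) + (0.5)·(0.5) + (1.5)·(1.5) + (0.5)·(0.5)) / 3 = 9/3 = 3

S is symmetric (S[j,i] = S[i,j]). Assembling:

S = [[10.9167, -1.1667],
 [-1.1667, 3]]


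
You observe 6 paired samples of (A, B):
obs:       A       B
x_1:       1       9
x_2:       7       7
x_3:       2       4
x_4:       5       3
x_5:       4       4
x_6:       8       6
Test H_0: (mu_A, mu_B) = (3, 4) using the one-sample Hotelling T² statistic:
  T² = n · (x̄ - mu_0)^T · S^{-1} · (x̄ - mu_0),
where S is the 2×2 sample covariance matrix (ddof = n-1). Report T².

Step 1 — sample mean vector:
  mean(A) = (1 + 7 + 2 + 5 + 4 + 8) / 6 = 27/6 = 4.5
  mean(B) = (9 + 7 + 4 + 3 + 4 + 6) / 6 = 33/6 = 5.5
  x̄ = (4.5, 5.5),  deviation x̄ - mu_0 = (4.5, 5.5) - (3, 4) = (1.5, 1.5).

Step 2 — sample covariance matrix, S[i,j] = (1/(n-1)) · Σ_k (x_{k,i} - mean_i) · (x_{k,j} - mean_j), divisor n-1 = 5:
  S[A,A] = ((-3.5)·(-3.5) + (2.5)·(2.5) + (-2.5)·(-2.5) + (0.5)·(0.5) + (-0.5)·(-0.5) + (3.5)·(3.5)) / 5 = 37.5/5 = 7.5
  S[A,B] = ((-3.5)·(3.5) + (2.5)·(1.5) + (-2.5)·(-1.5) + (0.5)·(-2.5) + (-0.5)·(-1.5) + (3.5)·(0.5)) / 5 = -3.5/5 = -0.7
  S[B,B] = ((3.5)·(3.5) + (1.5)·(1.5) + (-1.5)·(-1.5) + (-2.5)·(-2.5) + (-1.5)·(-1.5) + (0.5)·(0.5)) / 5 = 25.5/5 = 5.1
  S = [[7.5, -0.7],
 [-0.7, 5.1]].

Step 3 — invert S. det(S) = 7.5·5.1 - (-0.7)² = 37.76.
  S^{-1} = (1/det) · [[d, -b], [-b, a]] = [[0.1351, 0.0185],
 [0.0185, 0.1986]].

Step 4 — quadratic form (x̄ - mu_0)^T · S^{-1} · (x̄ - mu_0):
  S^{-1} · (x̄ - mu_0) = (0.2304, 0.3257),
  (x̄ - mu_0)^T · [...] = (1.5)·(0.2304) + (1.5)·(0.3257) = 0.8342.

Step 5 — scale by n: T² = 6 · 0.8342 = 5.0053.

T² ≈ 5.0053


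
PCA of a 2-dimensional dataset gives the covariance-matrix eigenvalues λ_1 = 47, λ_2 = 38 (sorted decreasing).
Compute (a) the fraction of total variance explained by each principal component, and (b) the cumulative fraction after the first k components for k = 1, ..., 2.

Step 1 — total variance = trace(Sigma) = Σ λ_i = 47 + 38 = 85.

Step 2 — fraction explained by component i = λ_i / Σ λ:
  PC1: 47/85 = 0.5529
  PC2: 38/85 = 0.4471

Step 3 — cumulative fraction after k components = (λ_1 + ... + λ_k) / Σ λ:
  k = 1: 47/85 = 0.5529
  k = 2: (47 + 38)/85 = 85/85 = 1

Summary (fraction, with percent):

explained: PC1 0.5529 (55.29%), PC2 0.4471 (44.71%);  cumulative: 0.5529, 1


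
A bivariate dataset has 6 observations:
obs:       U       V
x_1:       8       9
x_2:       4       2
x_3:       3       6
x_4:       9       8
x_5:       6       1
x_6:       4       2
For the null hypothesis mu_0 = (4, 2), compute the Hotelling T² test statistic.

Step 1 — sample mean vector:
  mean(U) = (8 + 4 + 3 + 9 + 6 + 4) / 6 = 34/6 = 5.6667
  mean(V) = (9 + 2 + 6 + 8 + 1 + 2) / 6 = 28/6 = 4.6667
  x̄ = (5.6667, 4.6667),  deviation x̄ - mu_0 = (5.6667, 4.6667) - (4, 2) = (1.6667, 2.6667).

Step 2 — sample covariance matrix, S[i,j] = (1/(n-1)) · Σ_k (x_{k,i} - mean_i) · (x_{k,j} - mean_j), divisor n-1 = 5:
  S[U,U] = ((2.3333)·(2.3333) + (-1.6667)·(-1.6667) + (-2.6667)·(-2.6667) + (3.3333)·(3.3333) + (0.3333)·(0.3333) + (-1.6667)·(-1.6667)) / 5 = 29.3333/5 = 5.8667
  S[U,V] = ((2.3333)·(4.3333) + (-1.6667)·(-2.6667) + (-2.6667)·(1.3333) + (3.3333)·(3.3333) + (0.3333)·(-3.6667) + (-1.6667)·(-2.6667)) / 5 = 25.3333/5 = 5.0667
  S[V,V] = ((4.3333)·(4.3333) + (-2.6667)·(-2.6667) + (1.3333)·(1.3333) + (3.3333)·(3.3333) + (-3.6667)·(-3.6667) + (-2.6667)·(-2.6667)) / 5 = 59.3333/5 = 11.8667
  S = [[5.8667, 5.0667],
 [5.0667, 11.8667]].

Step 3 — invert S. det(S) = 5.8667·11.8667 - (5.0667)² = 43.9467.
  S^{-1} = (1/det) · [[d, -b], [-b, a]] = [[0.27, -0.1153],
 [-0.1153, 0.1335]].

Step 4 — quadratic form (x̄ - mu_0)^T · S^{-1} · (x̄ - mu_0):
  S^{-1} · (x̄ - mu_0) = (0.1426, 0.1638),
  (x̄ - mu_0)^T · [...] = (1.6667)·(0.1426) + (2.6667)·(0.1638) = 0.6746.

Step 5 — scale by n: T² = 6 · 0.6746 = 4.0473.

T² ≈ 4.0473


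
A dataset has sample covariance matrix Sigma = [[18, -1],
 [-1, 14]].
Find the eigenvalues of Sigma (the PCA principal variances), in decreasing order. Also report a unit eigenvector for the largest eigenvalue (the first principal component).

Step 1 — characteristic polynomial of 2×2 Sigma:
  det(Sigma - λI) = λ² - trace · λ + det = 0.
  trace = 18 + 14 = 32, det = 18·14 - (-1)² = 251.
Step 2 — discriminant:
  Δ = trace² - 4·det = 1024 - 1004 = 20.
Step 3 — eigenvalues:
  λ = (trace ± √Δ)/2 = (32 ± 4.4721)/2,
  λ_1 = 18.2361,  λ_2 = 13.7639.

Step 4 — unit eigenvector for λ_1: solve (Sigma - λ_1 I)v = 0. First row:
  (18 - 18.2361)·v_x + (-1)·v_y = 0, i.e. (-0.2361)·v_x + (-1)·v_y = 0,
  so v ∝ (b, λ_1 - a) = (-1, 0.2361); multiply by -1 so the first entry is positive: u = (1, -0.2361).
  ||u|| = √((1)² + (-0.2361)²) = √(1.0557) ≈ 1.0275,
  v_1 = u/||u|| ≈ (0.9732, -0.2298) (||v_1|| = 1).

λ_1 = 18.2361,  λ_2 = 13.7639;  v_1 ≈ (0.9732, -0.2298)


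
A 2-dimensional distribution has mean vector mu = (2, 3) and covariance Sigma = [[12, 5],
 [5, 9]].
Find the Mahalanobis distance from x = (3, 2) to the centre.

Step 1 — centre the observation: (x - mu) = (1, -1).

Step 2 — invert Sigma. det(Sigma) = 12·9 - (5)² = 83.
  Sigma^{-1} = (1/det) · [[d, -b], [-b, a]] = [[0.1084, -0.0602],
 [-0.0602, 0.1446]].

Step 3 — form the quadratic (x - mu)^T · Sigma^{-1} · (x - mu):
  Sigma^{-1} · (x - mu) = (0.1687, -0.2048).
  (x - mu)^T · [Sigma^{-1} · (x - mu)] = (1)·(0.1687) + (-1)·(-0.2048) = 0.3735.

Step 4 — take square root: d = √(0.3735) ≈ 0.6111.

d(x, mu) = √(0.3735) ≈ 0.6111


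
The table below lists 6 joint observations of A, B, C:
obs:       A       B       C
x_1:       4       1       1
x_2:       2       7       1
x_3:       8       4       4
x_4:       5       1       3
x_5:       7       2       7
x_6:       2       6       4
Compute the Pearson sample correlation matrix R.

Step 1 — column means:
  mean(A) = (4 + 2 + 8 + 5 + 7 + 2) / 6 = 28/6 = 4.6667
  mean(B) = (1 + 7 + 4 + 1 + 2 + 6) / 6 = 21/6 = 3.5
  mean(C) = (1 + 1 + 4 + 3 + 7 + 4) / 6 = 20/6 = 3.3333

Step 2 — sample variances and covariances s[i,j] = (1/(n-1)) · Σ_k (x_{k,i} - mean_i) · (x_{k,j} - mean_j), with n-1 = 5:
  s[A,A] = ((-0.6667)·(-0.6667) + (-2.6667)·(-2.6667) + (3.3333)·(3.3333) + (0.3333)·(0.3333) + (2.3333)·(2.3333) + (-2.6667)·(-2.6667)) / 5 = 31.3333/5 = 6.2667
  s[A,B] = ((-0.6667)·(-2.5) + (-2.6667)·(3.5) + (3.3333)·(0.5) + (0.3333)·(-2.5) + (2.3333)·(-1.5) + (-2.6667)·(2.5)) / 5 = -17/5 = -3.4
  s[A,C] = ((-0.6667)·(-2.3333) + (-2.6667)·(-2.3333) + (3.3333)·(0.6667) + (0.3333)·(-0.3333) + (2.3333)·(3.6667) + (-2.6667)·(0.6667)) / 5 = 16.6667/5 = 3.3333
  s[B,B] = ((-2.5)·(-2.5) + (3.5)·(3.5) + (0.5)·(0.5) + (-2.5)·(-2.5) + (-1.5)·(-1.5) + (2.5)·(2.5)) / 5 = 33.5/5 = 6.7
  s[B,C] = ((-2.5)·(-2.3333) + (3.5)·(-2.3333) + (0.5)·(0.6667) + (-2.5)·(-0.3333) + (-1.5)·(3.6667) + (2.5)·(0.6667)) / 5 = -5/5 = -1
  s[C,C] = ((-2.3333)·(-2.3333) + (-2.3333)·(-2.3333) + (0.6667)·(0.6667) + (-0.3333)·(-0.3333) + (3.6667)·(3.6667) + (0.6667)·(0.6667)) / 5 = 25.3333/5 = 5.0667
  Sample standard deviations s_i = √(s[i,i]):
  s(A) = √(6.2667) = 2.5033
  s(B) = √(6.7) = 2.5884
  s(C) = √(5.0667) = 2.2509

Step 3 — r_{ij} = s_{ij} / (s_i · s_j):
  r[A,A] = 1 (diagonal).
  r[A,B] = -3.4 / (2.5033 · 2.5884) = -3.4 / 6.4797 = -0.5247
  r[A,C] = 3.3333 / (2.5033 · 2.2509) = 3.3333 / 5.6348 = 0.5916
  r[B,B] = 1 (diagonal).
  r[B,C] = -1 / (2.5884 · 2.2509) = -1 / 5.8264 = -0.1716
  r[C,C] = 1 (diagonal).

R is symmetric with unit diagonal. Assembling:

R = [[1, -0.5247, 0.5916],
 [-0.5247, 1, -0.1716],
 [0.5916, -0.1716, 1]]


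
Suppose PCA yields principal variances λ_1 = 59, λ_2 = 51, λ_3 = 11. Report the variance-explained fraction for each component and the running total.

Step 1 — total variance = trace(Sigma) = Σ λ_i = 59 + 51 + 11 = 121.

Step 2 — fraction explained by component i = λ_i / Σ λ:
  PC1: 59/121 = 0.4876
  PC2: 51/121 = 0.4215
  PC3: 11/121 = 0.0909

Step 3 — cumulative fraction after k components = (λ_1 + ... + λ_k) / Σ λ:
  k = 1: 59/121 = 0.4876
  k = 2: (59 + 51)/121 = 110/121 = 0.9091
  k = 3: (59 + 51 + 11)/121 = 121/121 = 1

Summary (fraction, with percent):

explained: PC1 0.4876 (48.76%), PC2 0.4215 (42.15%), PC3 0.0909 (9.09%);  cumulative: 0.4876, 0.9091, 1


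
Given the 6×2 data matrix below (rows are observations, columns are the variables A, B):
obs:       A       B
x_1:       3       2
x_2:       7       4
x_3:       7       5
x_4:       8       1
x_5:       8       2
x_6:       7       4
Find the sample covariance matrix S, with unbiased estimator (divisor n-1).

Step 1 — column means:
  mean(A) = (3 + 7 + 7 + 8 + 8 + 7) / 6 = 40/6 = 6.6667
  mean(B) = (2 + 4 + 5 + 1 + 2 + 4) / 6 = 18/6 = 3

Step 2 — sample covariance S[i,j] = (1/(n-1)) · Σ_k (x_{k,i} - mean_i) · (x_{k,j} - mean_j), with n-1 = 5.
  S[A,A] = ((-3.6667)·(-3.6667) + (0.3333)·(0.3333) + (0.3333)·(0.3333) + (1.3333)·(1.3333) + (1.3333)·(1.3333) + (0.3333)·(0.3333)) / 5 = 17.3333/5 = 3.4667
  S[A,B] = ((-3.6667)·(-1) + (0.3333)·(1) + (0.3333)·(2) + (1.3333)·(-2) + (1.3333)·(-1) + (0.3333)·(1)) / 5 = 1/5 = 0.2
  S[B,B] = ((-1)·(-1) + (1)·(1) + (2)·(2) + (-2)·(-2) + (-1)·(-1) + (1)·(1)) / 5 = 12/5 = 2.4

S is symmetric (S[j,i] = S[i,j]). Assembling:

S = [[3.4667, 0.2],
 [0.2, 2.4]]


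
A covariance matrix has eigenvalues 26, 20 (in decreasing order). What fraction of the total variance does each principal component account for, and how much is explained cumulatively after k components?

Step 1 — total variance = trace(Sigma) = Σ λ_i = 26 + 20 = 46.

Step 2 — fraction explained by component i = λ_i / Σ λ:
  PC1: 26/46 = 0.5652
  PC2: 20/46 = 0.4348

Step 3 — cumulative fraction after k components = (λ_1 + ... + λ_k) / Σ λ:
  k = 1: 26/46 = 0.5652
  k = 2: (26 + 20)/46 = 46/46 = 1

Summary (fraction, with percent):

explained: PC1 0.5652 (56.52%), PC2 0.4348 (43.48%);  cumulative: 0.5652, 1


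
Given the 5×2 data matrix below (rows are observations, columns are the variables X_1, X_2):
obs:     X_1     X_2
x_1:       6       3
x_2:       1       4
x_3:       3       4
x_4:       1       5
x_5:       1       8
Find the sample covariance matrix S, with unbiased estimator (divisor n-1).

Step 1 — column means:
  mean(X_1) = (6 + 1 + 3 + 1 + 1) / 5 = 12/5 = 2.4
  mean(X_2) = (3 + 4 + 4 + 5 + 8) / 5 = 24/5 = 4.8

Step 2 — sample covariance S[i,j] = (1/(n-1)) · Σ_k (x_{k,i} - mean_i) · (x_{k,j} - mean_j), with n-1 = 4.
  S[X_1,X_1] = ((3.6)·(3.6) + (-1.4)·(-1.4) + (0.6)·(0.6) + (-1.4)·(-1.4) + (-1.4)·(-1.4)) / 4 = 19.2/4 = 4.8
  S[X_1,X_2] = ((3.6)·(-1.8) + (-1.4)·(-0.8) + (0.6)·(-0.8) + (-1.4)·(0.2) + (-1.4)·(3.2)) / 4 = -10.6/4 = -2.65
  S[X_2,X_2] = ((-1.8)·(-1.8) + (-0.8)·(-0.8) + (-0.8)·(-0.8) + (0.2)·(0.2) + (3.2)·(3.2)) / 4 = 14.8/4 = 3.7

S is symmetric (S[j,i] = S[i,j]). Assembling:

S = [[4.8, -2.65],
 [-2.65, 3.7]]


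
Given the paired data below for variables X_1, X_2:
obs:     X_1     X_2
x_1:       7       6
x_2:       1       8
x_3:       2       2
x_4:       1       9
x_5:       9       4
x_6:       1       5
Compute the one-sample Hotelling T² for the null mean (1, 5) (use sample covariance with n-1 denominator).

Step 1 — sample mean vector:
  mean(X_1) = (7 + 1 + 2 + 1 + 9 + 1) / 6 = 21/6 = 3.5
  mean(X_2) = (6 + 8 + 2 + 9 + 4 + 5) / 6 = 34/6 = 5.6667
  x̄ = (3.5, 5.6667),  deviation x̄ - mu_0 = (3.5, 5.6667) - (1, 5) = (2.5, 0.6667).

Step 2 — sample covariance matrix, S[i,j] = (1/(n-1)) · Σ_k (x_{k,i} - mean_i) · (x_{k,j} - mean_j), divisor n-1 = 5:
  S[X_1,X_1] = ((3.5)·(3.5) + (-2.5)·(-2.5) + (-1.5)·(-1.5) + (-2.5)·(-2.5) + (5.5)·(5.5) + (-2.5)·(-2.5)) / 5 = 63.5/5 = 12.7
  S[X_1,X_2] = ((3.5)·(0.3333) + (-2.5)·(2.3333) + (-1.5)·(-3.6667) + (-2.5)·(3.3333) + (5.5)·(-1.6667) + (-2.5)·(-0.6667)) / 5 = -15/5 = -3
  S[X_2,X_2] = ((0.3333)·(0.3333) + (2.3333)·(2.3333) + (-3.6667)·(-3.6667) + (3.3333)·(3.3333) + (-1.6667)·(-1.6667) + (-0.6667)·(-0.6667)) / 5 = 33.3333/5 = 6.6667
  S = [[12.7, -3],
 [-3, 6.6667]].

Step 3 — invert S. det(S) = 12.7·6.6667 - (-3)² = 75.6667.
  S^{-1} = (1/det) · [[d, -b], [-b, a]] = [[0.0881, 0.0396],
 [0.0396, 0.1678]].

Step 4 — quadratic form (x̄ - mu_0)^T · S^{-1} · (x̄ - mu_0):
  S^{-1} · (x̄ - mu_0) = (0.2467, 0.211),
  (x̄ - mu_0)^T · [...] = (2.5)·(0.2467) + (0.6667)·(0.211) = 0.7574.

Step 5 — scale by n: T² = 6 · 0.7574 = 4.5445.

T² ≈ 4.5445
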